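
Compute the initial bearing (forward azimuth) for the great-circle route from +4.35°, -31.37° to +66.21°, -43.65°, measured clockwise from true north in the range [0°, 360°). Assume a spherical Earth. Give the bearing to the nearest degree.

Δλ = -43.65 − -31.37 = -12.28°.
θ = atan2( sin Δλ · cos φ₂ , cos φ₁ · sin φ₂ − sin φ₁ · cos φ₂ · cos Δλ )
  = atan2(-0.08580, 0.88250) = -5.553° → normalised to [0°, 360°): 354.447°.

354°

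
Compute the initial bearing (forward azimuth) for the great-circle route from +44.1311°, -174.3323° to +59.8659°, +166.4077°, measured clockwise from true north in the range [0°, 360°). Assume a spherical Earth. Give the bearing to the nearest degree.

Δλ = 166.4077 − -174.3323 = 340.7400°; wrapped into (−180°, 180°]: -19.2600°.
θ = atan2( sin Δλ · cos φ₂ , cos φ₁ · sin φ₂ − sin φ₁ · cos φ₂ · cos Δλ )
  = atan2(-0.16560, 0.29075) = -29.664° → normalised to [0°, 360°): 330.336°.

330°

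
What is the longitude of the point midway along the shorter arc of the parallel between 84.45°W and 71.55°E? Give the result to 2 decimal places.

6.45°W

Signed shortest Δλ from -84.45° to +71.55° is +156.00°.
Midpoint longitude = -84.45° + (+156.00°)/2 = -84.45° + 78.00° = -6.45°.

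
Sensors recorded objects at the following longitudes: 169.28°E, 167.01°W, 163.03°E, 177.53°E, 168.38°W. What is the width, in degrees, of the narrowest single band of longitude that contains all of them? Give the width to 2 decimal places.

29.96°

Sort the longitudes: -168.38°, -167.01°, +163.03°, +169.28°, +177.53°.
Eastward gaps between consecutive values (wrapping around): 1.37°, 330.04°, 6.25°, 8.25°, 14.09°.
Largest gap = 330.04° ⇒ minimal covering band is its complement: 360° − 330.04° = 29.96°.
Band runs from +163.03° eastward to -167.01°, crossing the antimeridian.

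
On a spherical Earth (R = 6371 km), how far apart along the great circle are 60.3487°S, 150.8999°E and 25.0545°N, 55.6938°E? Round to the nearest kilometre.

12690 km

Δλ = 55.6938 − 150.8999 = -95.2061°.
Δφ = 25.0545 − -60.3487 = 85.4032°.
a = sin²(Δφ/2) + cos φ₁ · cos φ₂ · sin²(Δλ/2) = 0.704346.
c = 2·atan2(√a, √(1−a)) = 1.99182 rad → d = 6371·c ≈ 12689.87 km.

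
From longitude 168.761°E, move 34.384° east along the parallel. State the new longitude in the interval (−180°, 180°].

156.855°W

Start at +168.761°; shift +34.384° → +203.145°.
+203.145° lies outside (−180°, 180°]; subtract 360° → -156.855°.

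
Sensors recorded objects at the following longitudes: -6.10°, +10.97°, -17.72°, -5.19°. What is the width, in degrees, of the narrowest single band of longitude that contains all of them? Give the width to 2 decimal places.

Sort the longitudes: -17.72°, -6.10°, -5.19°, +10.97°.
Eastward gaps between consecutive values (wrapping around): 11.62°, 0.91°, 16.16°, 331.31°.
Largest gap = 331.31° ⇒ minimal covering band is its complement: 360° − 331.31° = 28.69°.
Band runs from -17.72° eastward to +10.97°.

28.69°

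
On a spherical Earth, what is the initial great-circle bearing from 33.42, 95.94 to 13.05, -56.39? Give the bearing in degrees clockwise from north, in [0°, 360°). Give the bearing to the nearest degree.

Δλ = -56.39 − 95.94 = -152.33°.
θ = atan2( sin Δλ · cos φ₂ , cos φ₁ · sin φ₂ − sin φ₁ · cos φ₂ · cos Δλ )
  = atan2(-0.45239, 0.66365) = -34.281° → normalised to [0°, 360°): 325.719°.

326°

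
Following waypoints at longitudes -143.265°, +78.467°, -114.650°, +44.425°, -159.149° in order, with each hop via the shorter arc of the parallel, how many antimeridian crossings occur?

3

Leg 1: -143.265° → +78.467°, shortest Δλ = -138.268° (west) — crosses 180°.
Leg 2: +78.467° → -114.650°, shortest Δλ = 166.883° (east) — crosses 180°.
Leg 3: -114.650° → +44.425°, shortest Δλ = 159.075° (east) — does not cross 180°.
Leg 4: +44.425° → -159.149°, shortest Δλ = 156.426° (east) — crosses 180°.
Total crossings: 3.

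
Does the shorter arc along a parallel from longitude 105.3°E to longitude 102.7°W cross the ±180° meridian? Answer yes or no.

Naïve |-102.7 − 105.3| = 208.0° > 180°, so the shorter arc goes the other way round — across 180°.
Signed shortest Δλ = ((-102.7 − 105.3 + 180) mod 360) − 180 = 152.0°.
Going east by 152.0° from +105.3° passes through 180° before reaching -102.7°.

Yes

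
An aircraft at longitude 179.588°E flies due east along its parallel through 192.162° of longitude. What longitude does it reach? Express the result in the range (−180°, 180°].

11.750°E

Start at +179.588°; shift +192.162° → +371.750°.
+371.750° lies outside (−180°, 180°]; subtract 360° → +11.750°.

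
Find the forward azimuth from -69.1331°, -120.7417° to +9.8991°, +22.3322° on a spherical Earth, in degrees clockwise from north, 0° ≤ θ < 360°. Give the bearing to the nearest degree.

Δλ = 22.3322 − -120.7417 = 143.0739°.
θ = atan2( sin Δλ · cos φ₂ , cos φ₁ · sin φ₂ − sin φ₁ · cos φ₂ · cos Δλ )
  = atan2(0.59184, -0.67462) = 138.740° → normalised to [0°, 360°): 138.740°.

139°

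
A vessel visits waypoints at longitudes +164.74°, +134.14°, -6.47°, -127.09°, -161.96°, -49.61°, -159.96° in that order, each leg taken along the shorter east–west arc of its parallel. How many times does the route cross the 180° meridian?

Leg 1: +164.74° → +134.14°, shortest Δλ = -30.6° (west) — does not cross 180°.
Leg 2: +134.14° → -6.47°, shortest Δλ = -140.61° (west) — does not cross 180°.
Leg 3: -6.47° → -127.09°, shortest Δλ = -120.62° (west) — does not cross 180°.
Leg 4: -127.09° → -161.96°, shortest Δλ = -34.87° (west) — does not cross 180°.
Leg 5: -161.96° → -49.61°, shortest Δλ = 112.35° (east) — does not cross 180°.
Leg 6: -49.61° → -159.96°, shortest Δλ = -110.35° (west) — does not cross 180°.
Total crossings: 0.

0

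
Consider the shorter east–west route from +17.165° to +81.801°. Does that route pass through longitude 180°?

Signed shortest Δλ = ((81.801 − 17.165 + 180) mod 360) − 180 = 64.636°.
Going east by 64.636° from +17.165° reaches +81.801° without touching 180°.

No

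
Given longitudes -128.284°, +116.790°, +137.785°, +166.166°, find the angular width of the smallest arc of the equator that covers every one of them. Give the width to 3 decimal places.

114.926°

Sort the longitudes: -128.284°, +116.790°, +137.785°, +166.166°.
Eastward gaps between consecutive values (wrapping around): 245.074°, 20.995°, 28.381°, 65.550°.
Largest gap = 245.074° ⇒ minimal covering band is its complement: 360° − 245.074° = 114.926°.
Band runs from +116.790° eastward to -128.284°, crossing the antimeridian.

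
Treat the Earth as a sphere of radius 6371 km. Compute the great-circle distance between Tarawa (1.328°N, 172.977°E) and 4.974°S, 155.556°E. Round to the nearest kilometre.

2058 km

Δλ = 155.556 − 172.977 = -17.421°.
Δφ = -4.974 − 1.328 = -6.302°.
a = sin²(Δφ/2) + cos φ₁ · cos φ₂ · sin²(Δλ/2) = 0.025864.
c = 2·atan2(√a, √(1−a)) = 0.32305 rad → d = 6371·c ≈ 2058.13 km.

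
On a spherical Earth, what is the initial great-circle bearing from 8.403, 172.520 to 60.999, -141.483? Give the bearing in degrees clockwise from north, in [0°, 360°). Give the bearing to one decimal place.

23.1°

Δλ = -141.483 − 172.520 = -314.003°; wrapped into (−180°, 180°]: 45.997°.
θ = atan2( sin Δλ · cos φ₂ , cos φ₁ · sin φ₂ − sin φ₁ · cos φ₂ · cos Δλ )
  = atan2(0.34874, 0.81600) = 23.140° → normalised to [0°, 360°): 23.140°.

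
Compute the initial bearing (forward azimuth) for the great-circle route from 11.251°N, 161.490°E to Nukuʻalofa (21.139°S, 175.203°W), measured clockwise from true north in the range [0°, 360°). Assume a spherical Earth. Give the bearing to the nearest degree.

Δλ = -175.203 − 161.490 = -336.693°; wrapped into (−180°, 180°]: 23.307°.
θ = atan2( sin Δλ · cos φ₂ , cos φ₁ · sin φ₂ − sin φ₁ · cos φ₂ · cos Δλ )
  = atan2(0.36903, -0.52083) = 144.681° → normalised to [0°, 360°): 144.681°.

145°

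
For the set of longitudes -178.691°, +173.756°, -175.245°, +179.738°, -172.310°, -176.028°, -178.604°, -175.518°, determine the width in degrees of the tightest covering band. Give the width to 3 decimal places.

Sort the longitudes: -178.691°, -178.604°, -176.028°, -175.518°, -175.245°, -172.310°, +173.756°, +179.738°.
Eastward gaps between consecutive values (wrapping around): 0.087°, 2.576°, 0.510°, 0.273°, 2.935°, 346.066°, 5.982°, 1.571°.
Largest gap = 346.066° ⇒ minimal covering band is its complement: 360° − 346.066° = 13.934°.
Band runs from +173.756° eastward to -172.310°, crossing the antimeridian.

13.934°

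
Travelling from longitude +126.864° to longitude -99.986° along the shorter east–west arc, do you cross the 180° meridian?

Naïve |-99.986 − 126.864| = 226.85° > 180°, so the shorter arc goes the other way round — across 180°.
Signed shortest Δλ = ((-99.986 − 126.864 + 180) mod 360) − 180 = 133.15°.
Going east by 133.15° from +126.864° passes through 180° before reaching -99.986°.

Yes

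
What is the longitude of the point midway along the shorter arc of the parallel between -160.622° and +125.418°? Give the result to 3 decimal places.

+162.398°

Signed shortest Δλ from -160.622° to +125.418° is -73.960°.
Midpoint longitude = -160.622° + (-73.960°)/2 = -160.622° − 36.980° = -197.602°.
Normalise into (−180°, 180°]: +162.398°.
(The naïve average (-160.622 + +125.418)/2 = -17.602° is on the wrong side of the globe.)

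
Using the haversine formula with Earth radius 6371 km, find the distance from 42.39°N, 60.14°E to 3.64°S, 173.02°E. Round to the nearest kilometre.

Δλ = 173.02 − 60.14 = 112.88°.
Δφ = -3.64 − 42.39 = -46.03°.
a = sin²(Δφ/2) + cos φ₁ · cos φ₂ · sin²(Δλ/2) = 0.664691.
c = 2·atan2(√a, √(1−a)) = 1.90644 rad → d = 6371·c ≈ 12145.96 km.

12146 km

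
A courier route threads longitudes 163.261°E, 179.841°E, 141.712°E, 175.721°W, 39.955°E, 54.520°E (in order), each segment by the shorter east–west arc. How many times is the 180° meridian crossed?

2

Leg 1: +163.261° → +179.841°, shortest Δλ = 16.58° (east) — does not cross 180°.
Leg 2: +179.841° → +141.712°, shortest Δλ = -38.129° (west) — does not cross 180°.
Leg 3: +141.712° → -175.721°, shortest Δλ = 42.567° (east) — crosses 180°.
Leg 4: -175.721° → +39.955°, shortest Δλ = -144.324° (west) — crosses 180°.
Leg 5: +39.955° → +54.520°, shortest Δλ = 14.565° (east) — does not cross 180°.
Total crossings: 2.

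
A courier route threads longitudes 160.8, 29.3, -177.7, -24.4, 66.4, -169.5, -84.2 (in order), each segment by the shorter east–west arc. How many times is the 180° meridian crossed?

Leg 1: +160.8° → +29.3°, shortest Δλ = -131.5° (west) — does not cross 180°.
Leg 2: +29.3° → -177.7°, shortest Δλ = 153.0° (east) — crosses 180°.
Leg 3: -177.7° → -24.4°, shortest Δλ = 153.3° (east) — does not cross 180°.
Leg 4: -24.4° → +66.4°, shortest Δλ = 90.8° (east) — does not cross 180°.
Leg 5: +66.4° → -169.5°, shortest Δλ = 124.1° (east) — crosses 180°.
Leg 6: -169.5° → -84.2°, shortest Δλ = 85.3° (east) — does not cross 180°.
Total crossings: 2.

2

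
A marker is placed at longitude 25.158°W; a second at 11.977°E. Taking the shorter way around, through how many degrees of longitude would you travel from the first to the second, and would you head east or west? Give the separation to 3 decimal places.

Raw difference: 11.977 − -25.158 = 37.135°.
Normalise into (−180°, 180°]: 37.135° stays 37.135°.
Positive ⇒ the second point lies to the east; separation 37.135°.

37.135° east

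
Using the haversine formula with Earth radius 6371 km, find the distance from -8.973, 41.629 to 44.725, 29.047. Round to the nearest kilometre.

Δλ = 29.047 − 41.629 = -12.582°.
Δφ = 44.725 − -8.973 = 53.698°.
a = sin²(Δφ/2) + cos φ₁ · cos φ₂ · sin²(Δλ/2) = 0.212406.
c = 2·atan2(√a, √(1−a)) = 0.95796 rad → d = 6371·c ≈ 6103.18 km.

6103 km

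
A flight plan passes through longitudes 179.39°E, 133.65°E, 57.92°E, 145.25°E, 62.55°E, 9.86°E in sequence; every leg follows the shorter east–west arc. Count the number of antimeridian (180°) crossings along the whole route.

Leg 1: +179.39° → +133.65°, shortest Δλ = -45.74° (west) — does not cross 180°.
Leg 2: +133.65° → +57.92°, shortest Δλ = -75.73° (west) — does not cross 180°.
Leg 3: +57.92° → +145.25°, shortest Δλ = 87.33° (east) — does not cross 180°.
Leg 4: +145.25° → +62.55°, shortest Δλ = -82.7° (west) — does not cross 180°.
Leg 5: +62.55° → +9.86°, shortest Δλ = -52.69° (west) — does not cross 180°.
Total crossings: 0.

0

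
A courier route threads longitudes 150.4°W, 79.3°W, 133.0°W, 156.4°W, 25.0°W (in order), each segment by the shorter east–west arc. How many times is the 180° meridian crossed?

Leg 1: -150.4° → -79.3°, shortest Δλ = 71.1° (east) — does not cross 180°.
Leg 2: -79.3° → -133.0°, shortest Δλ = -53.7° (west) — does not cross 180°.
Leg 3: -133.0° → -156.4°, shortest Δλ = -23.4° (west) — does not cross 180°.
Leg 4: -156.4° → -25.0°, shortest Δλ = 131.4° (east) — does not cross 180°.
Total crossings: 0.

0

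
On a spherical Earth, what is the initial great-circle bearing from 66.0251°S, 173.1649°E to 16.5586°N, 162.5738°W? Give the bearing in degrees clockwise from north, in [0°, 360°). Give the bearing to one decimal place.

Δλ = -162.5738 − 173.1649 = -335.7387°; wrapped into (−180°, 180°]: 24.2613°.
θ = atan2( sin Δλ · cos φ₂ , cos φ₁ · sin φ₂ − sin φ₁ · cos φ₂ · cos Δλ )
  = atan2(0.39386, 0.91428) = 23.306° → normalised to [0°, 360°): 23.306°.

23.3°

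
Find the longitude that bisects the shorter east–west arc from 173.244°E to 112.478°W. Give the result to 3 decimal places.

Signed shortest Δλ from +173.244° to -112.478° is +74.278°.
Midpoint longitude = +173.244° + (+74.278°)/2 = +173.244° + 37.139° = +210.383°.
Normalise into (−180°, 180°]: -149.617°.
(The naïve average (+173.244 + -112.478)/2 = 30.383° is on the wrong side of the globe.)

149.617°W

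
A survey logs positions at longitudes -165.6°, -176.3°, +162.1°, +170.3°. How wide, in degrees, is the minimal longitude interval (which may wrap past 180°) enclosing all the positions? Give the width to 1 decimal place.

32.3°

Sort the longitudes: -176.3°, -165.6°, +162.1°, +170.3°.
Eastward gaps between consecutive values (wrapping around): 10.7°, 327.7°, 8.2°, 13.4°.
Largest gap = 327.7° ⇒ minimal covering band is its complement: 360° − 327.7° = 32.3°.
Band runs from +162.1° eastward to -165.6°, crossing the antimeridian.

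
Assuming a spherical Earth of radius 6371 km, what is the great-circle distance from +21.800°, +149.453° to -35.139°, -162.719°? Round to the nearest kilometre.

8093 km

Δλ = -162.719 − 149.453 = -312.172°; wrapped into (−180°, 180°]: 47.828°.
Δφ = -35.139 − 21.800 = -56.939°.
a = sin²(Δφ/2) + cos φ₁ · cos φ₂ · sin²(Δλ/2) = 0.351999.
c = 2·atan2(√a, √(1−a)) = 1.27029 rad → d = 6371·c ≈ 8093.03 km.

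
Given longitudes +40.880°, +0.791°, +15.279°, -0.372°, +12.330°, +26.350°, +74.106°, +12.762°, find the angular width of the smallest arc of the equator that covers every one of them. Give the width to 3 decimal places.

Sort the longitudes: -0.372°, +0.791°, +12.330°, +12.762°, +15.279°, +26.350°, +40.880°, +74.106°.
Eastward gaps between consecutive values (wrapping around): 1.163°, 11.539°, 0.432°, 2.517°, 11.071°, 14.530°, 33.226°, 285.522°.
Largest gap = 285.522° ⇒ minimal covering band is its complement: 360° − 285.522° = 74.478°.
Band runs from -0.372° eastward to +74.106°.

74.478°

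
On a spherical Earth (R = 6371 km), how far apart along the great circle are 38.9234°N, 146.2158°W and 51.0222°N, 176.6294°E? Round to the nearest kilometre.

3174 km

Δλ = 176.6294 − -146.2158 = 322.8452°; wrapped into (−180°, 180°]: -37.1548°.
Δφ = 51.0222 − 38.9234 = 12.0988°.
a = sin²(Δφ/2) + cos φ₁ · cos φ₂ · sin²(Δλ/2) = 0.060775.
c = 2·atan2(√a, √(1−a)) = 0.49819 rad → d = 6371·c ≈ 3173.97 km.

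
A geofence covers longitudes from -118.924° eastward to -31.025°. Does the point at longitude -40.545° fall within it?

Yes

Band width going east from -118.924° to -31.025°: ((-31.025 − -118.924) mod 360) = 87.899°.
Offset of -40.545° east of the west edge: ((-40.545 − -118.924) mod 360) = 78.379°.
78.379° ≤ 87.899° ⇒ inside.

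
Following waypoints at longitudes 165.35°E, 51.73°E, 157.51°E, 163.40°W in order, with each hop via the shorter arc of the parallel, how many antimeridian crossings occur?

1

Leg 1: +165.35° → +51.73°, shortest Δλ = -113.62° (west) — does not cross 180°.
Leg 2: +51.73° → +157.51°, shortest Δλ = 105.78° (east) — does not cross 180°.
Leg 3: +157.51° → -163.40°, shortest Δλ = 39.09° (east) — crosses 180°.
Total crossings: 1.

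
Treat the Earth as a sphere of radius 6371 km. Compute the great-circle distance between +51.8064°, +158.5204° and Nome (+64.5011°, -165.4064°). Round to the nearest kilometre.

2491 km

Δλ = -165.4064 − 158.5204 = -323.9268°; wrapped into (−180°, 180°]: 36.0732°.
Δφ = 64.5011 − 51.8064 = 12.6947°.
a = sin²(Δφ/2) + cos φ₁ · cos φ₂ · sin²(Δλ/2) = 0.037741.
c = 2·atan2(√a, √(1−a)) = 0.39103 rad → d = 6371·c ≈ 2491.23 km.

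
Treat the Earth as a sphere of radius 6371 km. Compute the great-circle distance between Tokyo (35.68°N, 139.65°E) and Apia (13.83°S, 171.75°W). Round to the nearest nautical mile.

4055 nmi

Δλ = -171.75 − 139.65 = -311.40°; wrapped into (−180°, 180°]: 48.60°.
Δφ = -13.83 − 35.68 = -49.51°.
a = sin²(Δφ/2) + cos φ₁ · cos φ₂ · sin²(Δλ/2) = 0.308911.
c = 2·atan2(√a, √(1−a)) = 1.17864 rad → d = 6371·c ≈ 7509.14 km ≈ 4054.61 nmi.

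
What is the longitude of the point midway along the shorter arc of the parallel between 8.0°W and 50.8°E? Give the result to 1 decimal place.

Signed shortest Δλ from -8.0° to +50.8° is +58.8°.
Midpoint longitude = -8.0° + (+58.8°)/2 = -8.0° + 29.4° = +21.4°.

21.4°E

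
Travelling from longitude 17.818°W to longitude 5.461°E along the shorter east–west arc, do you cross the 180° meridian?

Signed shortest Δλ = ((5.461 − -17.818 + 180) mod 360) − 180 = 23.279°.
Going east by 23.279° from -17.818° reaches +5.461° without touching 180°.

No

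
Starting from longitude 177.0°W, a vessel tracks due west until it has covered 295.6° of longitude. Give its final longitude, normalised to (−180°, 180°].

112.6°W

Start at -177.0°; shift −295.6° → -472.6°.
-472.6° lies outside (−180°, 180°]; add 360° → -112.6°.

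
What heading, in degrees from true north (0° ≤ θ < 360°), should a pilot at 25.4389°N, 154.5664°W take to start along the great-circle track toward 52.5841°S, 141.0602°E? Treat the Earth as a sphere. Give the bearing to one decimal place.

Δλ = 141.0602 − -154.5664 = 295.6266°; wrapped into (−180°, 180°]: -64.3734°.
θ = atan2( sin Δλ · cos φ₂ , cos φ₁ · sin φ₂ − sin φ₁ · cos φ₂ · cos Δλ )
  = atan2(-0.54783, -0.83012) = -146.578° → normalised to [0°, 360°): 213.422°.

213.4°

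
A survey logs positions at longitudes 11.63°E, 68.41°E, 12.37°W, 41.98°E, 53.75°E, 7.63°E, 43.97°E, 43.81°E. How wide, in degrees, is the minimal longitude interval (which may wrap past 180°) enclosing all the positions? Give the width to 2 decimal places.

Sort the longitudes: -12.37°, +7.63°, +11.63°, +41.98°, +43.81°, +43.97°, +53.75°, +68.41°.
Eastward gaps between consecutive values (wrapping around): 20.00°, 4.00°, 30.35°, 1.83°, 0.16°, 9.78°, 14.66°, 279.22°.
Largest gap = 279.22° ⇒ minimal covering band is its complement: 360° − 279.22° = 80.78°.
Band runs from -12.37° eastward to +68.41°.

80.78°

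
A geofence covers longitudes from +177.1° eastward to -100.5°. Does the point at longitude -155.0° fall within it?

Band width going east from +177.1° to -100.5°: ((-100.5 − 177.1) mod 360) = 82.4°.
Offset of -155.0° east of the west edge: ((-155.0 − 177.1) mod 360) = 27.9°.
27.9° ≤ 82.4° ⇒ inside.

Yes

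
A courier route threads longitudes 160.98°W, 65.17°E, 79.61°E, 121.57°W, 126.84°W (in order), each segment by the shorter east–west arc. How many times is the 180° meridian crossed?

2

Leg 1: -160.98° → +65.17°, shortest Δλ = -133.85° (west) — crosses 180°.
Leg 2: +65.17° → +79.61°, shortest Δλ = 14.44° (east) — does not cross 180°.
Leg 3: +79.61° → -121.57°, shortest Δλ = 158.82° (east) — crosses 180°.
Leg 4: -121.57° → -126.84°, shortest Δλ = -5.27° (west) — does not cross 180°.
Total crossings: 2.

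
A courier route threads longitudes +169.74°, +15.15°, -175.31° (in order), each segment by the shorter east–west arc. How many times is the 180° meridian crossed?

1

Leg 1: +169.74° → +15.15°, shortest Δλ = -154.59° (west) — does not cross 180°.
Leg 2: +15.15° → -175.31°, shortest Δλ = 169.54° (east) — crosses 180°.
Total crossings: 1.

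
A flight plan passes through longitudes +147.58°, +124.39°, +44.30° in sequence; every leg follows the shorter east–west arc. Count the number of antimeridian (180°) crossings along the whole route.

0

Leg 1: +147.58° → +124.39°, shortest Δλ = -23.19° (west) — does not cross 180°.
Leg 2: +124.39° → +44.30°, shortest Δλ = -80.09° (west) — does not cross 180°.
Total crossings: 0.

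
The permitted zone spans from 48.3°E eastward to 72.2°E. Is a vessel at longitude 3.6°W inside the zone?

Band width going east from +48.3° to +72.2°: ((72.2 − 48.3) mod 360) = 23.9°.
Offset of -3.6° east of the west edge: ((-3.6 − 48.3) mod 360) = 308.1°.
308.1° > 23.9° ⇒ outside.

No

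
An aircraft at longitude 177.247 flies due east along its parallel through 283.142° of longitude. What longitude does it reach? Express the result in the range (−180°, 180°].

Start at +177.247°; shift +283.142° → +460.389°.
+460.389° lies outside (−180°, 180°]; subtract 360° → +100.389°.

+100.389°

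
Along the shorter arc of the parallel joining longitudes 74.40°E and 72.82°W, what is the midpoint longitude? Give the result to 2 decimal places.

0.79°E

Signed shortest Δλ from +74.40° to -72.82° is -147.22°.
Midpoint longitude = +74.40° + (-147.22°)/2 = +74.40° − 73.61° = +0.79°.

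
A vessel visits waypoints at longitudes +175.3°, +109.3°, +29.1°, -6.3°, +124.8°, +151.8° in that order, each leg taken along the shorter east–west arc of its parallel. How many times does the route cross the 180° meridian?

Leg 1: +175.3° → +109.3°, shortest Δλ = -66.0° (west) — does not cross 180°.
Leg 2: +109.3° → +29.1°, shortest Δλ = -80.2° (west) — does not cross 180°.
Leg 3: +29.1° → -6.3°, shortest Δλ = -35.4° (west) — does not cross 180°.
Leg 4: -6.3° → +124.8°, shortest Δλ = 131.1° (east) — does not cross 180°.
Leg 5: +124.8° → +151.8°, shortest Δλ = 27.0° (east) — does not cross 180°.
Total crossings: 0.

0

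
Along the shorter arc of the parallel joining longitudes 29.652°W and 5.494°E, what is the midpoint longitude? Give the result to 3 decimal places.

12.079°W

Signed shortest Δλ from -29.652° to +5.494° is +35.146°.
Midpoint longitude = -29.652° + (+35.146°)/2 = -29.652° + 17.573° = -12.079°.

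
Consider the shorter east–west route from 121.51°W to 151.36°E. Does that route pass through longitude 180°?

Naïve |151.36 − -121.51| = 272.87° > 180°, so the shorter arc goes the other way round — across 180°.
Signed shortest Δλ = ((151.36 − -121.51 + 180) mod 360) − 180 = -87.13°.
Going west by 87.13° from -121.51° passes through 180° before reaching +151.36°.

Yes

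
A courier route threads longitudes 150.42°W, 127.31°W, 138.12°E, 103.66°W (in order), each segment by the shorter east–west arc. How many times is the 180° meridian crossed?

2

Leg 1: -150.42° → -127.31°, shortest Δλ = 23.11° (east) — does not cross 180°.
Leg 2: -127.31° → +138.12°, shortest Δλ = -94.57° (west) — crosses 180°.
Leg 3: +138.12° → -103.66°, shortest Δλ = 118.22° (east) — crosses 180°.
Total crossings: 2.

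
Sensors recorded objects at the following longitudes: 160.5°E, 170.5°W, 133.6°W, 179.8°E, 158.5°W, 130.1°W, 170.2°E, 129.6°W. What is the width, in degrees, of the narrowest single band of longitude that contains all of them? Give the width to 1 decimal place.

Sort the longitudes: -170.5°, -158.5°, -133.6°, -130.1°, -129.6°, +160.5°, +170.2°, +179.8°.
Eastward gaps between consecutive values (wrapping around): 12.0°, 24.9°, 3.5°, 0.5°, 290.1°, 9.7°, 9.6°, 9.7°.
Largest gap = 290.1° ⇒ minimal covering band is its complement: 360° − 290.1° = 69.9°.
Band runs from +160.5° eastward to -129.6°, crossing the antimeridian.

69.9°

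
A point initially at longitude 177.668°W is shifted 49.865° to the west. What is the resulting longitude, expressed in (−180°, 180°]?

132.467°E

Start at -177.668°; shift −49.865° → -227.533°.
-227.533° lies outside (−180°, 180°]; add 360° → +132.467°.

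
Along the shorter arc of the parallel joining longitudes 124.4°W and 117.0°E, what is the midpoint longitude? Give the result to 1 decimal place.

176.3°E

Signed shortest Δλ from -124.4° to +117.0° is -118.6°.
Midpoint longitude = -124.4° + (-118.6°)/2 = -124.4° − 59.3° = -183.7°.
Normalise into (−180°, 180°]: +176.3°.
(The naïve average (-124.4 + +117.0)/2 = -3.7° is on the wrong side of the globe.)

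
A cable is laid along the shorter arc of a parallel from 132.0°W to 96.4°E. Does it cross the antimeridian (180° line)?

Yes

Naïve |96.4 − -132.0| = 228.4° > 180°, so the shorter arc goes the other way round — across 180°.
Signed shortest Δλ = ((96.4 − -132.0 + 180) mod 360) − 180 = -131.6°.
Going west by 131.6° from -132.0° passes through 180° before reaching +96.4°.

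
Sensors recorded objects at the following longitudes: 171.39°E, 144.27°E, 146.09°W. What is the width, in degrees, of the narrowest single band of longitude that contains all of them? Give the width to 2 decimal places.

69.64°

Sort the longitudes: -146.09°, +144.27°, +171.39°.
Eastward gaps between consecutive values (wrapping around): 290.36°, 27.12°, 42.52°.
Largest gap = 290.36° ⇒ minimal covering band is its complement: 360° − 290.36° = 69.64°.
Band runs from +144.27° eastward to -146.09°, crossing the antimeridian.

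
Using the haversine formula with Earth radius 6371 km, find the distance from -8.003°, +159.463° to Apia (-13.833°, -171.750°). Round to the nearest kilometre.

3207 km

Δλ = -171.750 − 159.463 = -331.213°; wrapped into (−180°, 180°]: 28.787°.
Δφ = -13.833 − -8.003 = -5.830°.
a = sin²(Δφ/2) + cos φ₁ · cos φ₂ · sin²(Δλ/2) = 0.062002.
c = 2·atan2(√a, √(1−a)) = 0.50330 rad → d = 6371·c ≈ 3206.51 km.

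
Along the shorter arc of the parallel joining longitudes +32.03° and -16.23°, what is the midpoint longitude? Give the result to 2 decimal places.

Signed shortest Δλ from +32.03° to -16.23° is -48.26°.
Midpoint longitude = +32.03° + (-48.26°)/2 = +32.03° − 24.13° = +7.90°.

+7.90°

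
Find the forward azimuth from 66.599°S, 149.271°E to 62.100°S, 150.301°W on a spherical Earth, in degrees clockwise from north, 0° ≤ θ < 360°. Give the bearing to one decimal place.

108.9°

Δλ = -150.301 − 149.271 = -299.572°; wrapped into (−180°, 180°]: 60.428°.
θ = atan2( sin Δλ · cos φ₂ , cos φ₁ · sin φ₂ − sin φ₁ · cos φ₂ · cos Δλ )
  = atan2(0.40698, -0.13906) = 108.865° → normalised to [0°, 360°): 108.865°.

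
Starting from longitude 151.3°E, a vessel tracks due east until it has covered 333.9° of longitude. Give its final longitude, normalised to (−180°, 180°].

125.2°E

Start at +151.3°; shift +333.9° → +485.2°.
+485.2° lies outside (−180°, 180°]; subtract 360° → +125.2°.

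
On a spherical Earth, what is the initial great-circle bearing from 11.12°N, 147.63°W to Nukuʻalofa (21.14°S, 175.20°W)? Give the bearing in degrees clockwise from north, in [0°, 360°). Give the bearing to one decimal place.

220.1°

Δλ = -175.20 − -147.63 = -27.57°.
θ = atan2( sin Δλ · cos φ₂ , cos φ₁ · sin φ₂ − sin φ₁ · cos φ₂ · cos Δλ )
  = atan2(-0.43168, -0.51334) = -139.938° → normalised to [0°, 360°): 220.062°.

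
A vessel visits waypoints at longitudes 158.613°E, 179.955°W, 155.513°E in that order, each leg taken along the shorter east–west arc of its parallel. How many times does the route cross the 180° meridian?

Leg 1: +158.613° → -179.955°, shortest Δλ = 21.432° (east) — crosses 180°.
Leg 2: -179.955° → +155.513°, shortest Δλ = -24.532° (west) — crosses 180°.
Total crossings: 2.

2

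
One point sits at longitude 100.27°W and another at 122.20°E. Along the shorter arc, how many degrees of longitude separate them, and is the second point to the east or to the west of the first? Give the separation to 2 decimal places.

137.53° west

Raw difference: 122.20 − -100.27 = 222.47°.
Normalise into (−180°, 180°]: 222.47° − 360° = -137.53°.
Negative ⇒ the second point lies to the west; separation 137.53°.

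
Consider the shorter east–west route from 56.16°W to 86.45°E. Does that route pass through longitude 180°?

Signed shortest Δλ = ((86.45 − -56.16 + 180) mod 360) − 180 = 142.61°.
Going east by 142.61° from -56.16° reaches +86.45° without touching 180°.

No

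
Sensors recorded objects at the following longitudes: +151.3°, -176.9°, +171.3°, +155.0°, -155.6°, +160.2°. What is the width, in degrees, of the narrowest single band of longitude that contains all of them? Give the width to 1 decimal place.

Sort the longitudes: -176.9°, -155.6°, +151.3°, +155.0°, +160.2°, +171.3°.
Eastward gaps between consecutive values (wrapping around): 21.3°, 306.9°, 3.7°, 5.2°, 11.1°, 11.8°.
Largest gap = 306.9° ⇒ minimal covering band is its complement: 360° − 306.9° = 53.1°.
Band runs from +151.3° eastward to -155.6°, crossing the antimeridian.

53.1°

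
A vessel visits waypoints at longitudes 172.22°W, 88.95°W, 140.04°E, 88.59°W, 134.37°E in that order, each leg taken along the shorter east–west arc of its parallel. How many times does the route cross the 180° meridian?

Leg 1: -172.22° → -88.95°, shortest Δλ = 83.27° (east) — does not cross 180°.
Leg 2: -88.95° → +140.04°, shortest Δλ = -131.01° (west) — crosses 180°.
Leg 3: +140.04° → -88.59°, shortest Δλ = 131.37° (east) — crosses 180°.
Leg 4: -88.59° → +134.37°, shortest Δλ = -137.04° (west) — crosses 180°.
Total crossings: 3.

3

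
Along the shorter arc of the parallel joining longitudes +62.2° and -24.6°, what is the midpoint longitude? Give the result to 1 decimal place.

Signed shortest Δλ from +62.2° to -24.6° is -86.8°.
Midpoint longitude = +62.2° + (-86.8°)/2 = +62.2° − 43.4° = +18.8°.

+18.8°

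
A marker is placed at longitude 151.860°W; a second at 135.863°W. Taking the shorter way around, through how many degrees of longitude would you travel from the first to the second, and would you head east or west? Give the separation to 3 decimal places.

15.997° east

Raw difference: -135.863 − -151.860 = 15.997°.
Normalise into (−180°, 180°]: 15.997° stays 15.997°.
Positive ⇒ the second point lies to the east; separation 15.997°.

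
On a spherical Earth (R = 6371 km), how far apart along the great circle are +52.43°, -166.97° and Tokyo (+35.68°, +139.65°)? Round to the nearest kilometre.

4530 km

Δλ = 139.65 − -166.97 = 306.62°; wrapped into (−180°, 180°]: -53.38°.
Δφ = 35.68 − 52.43 = -16.75°.
a = sin²(Δφ/2) + cos φ₁ · cos φ₂ · sin²(Δλ/2) = 0.121135.
c = 2·atan2(√a, √(1−a)) = 0.71097 rad → d = 6371·c ≈ 4529.58 km.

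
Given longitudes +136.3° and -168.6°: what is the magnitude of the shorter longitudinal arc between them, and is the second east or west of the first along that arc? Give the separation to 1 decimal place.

Raw difference: -168.6 − 136.3 = -304.9°.
Normalise into (−180°, 180°]: -304.9° + 360° = 55.1°.
Positive ⇒ the second point lies to the east; separation 55.1°.

55.1° east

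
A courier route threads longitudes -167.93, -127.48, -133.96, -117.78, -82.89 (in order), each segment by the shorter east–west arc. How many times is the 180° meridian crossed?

0

Leg 1: -167.93° → -127.48°, shortest Δλ = 40.45° (east) — does not cross 180°.
Leg 2: -127.48° → -133.96°, shortest Δλ = -6.48° (west) — does not cross 180°.
Leg 3: -133.96° → -117.78°, shortest Δλ = 16.18° (east) — does not cross 180°.
Leg 4: -117.78° → -82.89°, shortest Δλ = 34.89° (east) — does not cross 180°.
Total crossings: 0.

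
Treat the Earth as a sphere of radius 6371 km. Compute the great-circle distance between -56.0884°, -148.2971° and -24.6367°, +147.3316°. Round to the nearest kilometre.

Δλ = 147.3316 − -148.2971 = 295.6287°; wrapped into (−180°, 180°]: -64.3713°.
Δφ = -24.6367 − -56.0884 = 31.4517°.
a = sin²(Δφ/2) + cos φ₁ · cos φ₂ · sin²(Δλ/2) = 0.217347.
c = 2·atan2(√a, √(1−a)) = 0.96999 rad → d = 6371·c ≈ 6179.83 km.

6180 km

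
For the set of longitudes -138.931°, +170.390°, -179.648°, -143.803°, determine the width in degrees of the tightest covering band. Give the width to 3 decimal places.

Sort the longitudes: -179.648°, -143.803°, -138.931°, +170.390°.
Eastward gaps between consecutive values (wrapping around): 35.845°, 4.872°, 309.321°, 9.962°.
Largest gap = 309.321° ⇒ minimal covering band is its complement: 360° − 309.321° = 50.679°.
Band runs from +170.390° eastward to -138.931°, crossing the antimeridian.

50.679°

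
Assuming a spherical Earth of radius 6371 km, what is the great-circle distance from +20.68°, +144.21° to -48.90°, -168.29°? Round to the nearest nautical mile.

Δλ = -168.29 − 144.21 = -312.50°; wrapped into (−180°, 180°]: 47.50°.
Δφ = -48.90 − 20.68 = -69.58°.
a = sin²(Δφ/2) + cos φ₁ · cos φ₂ · sin²(Δλ/2) = 0.425309.
c = 2·atan2(√a, √(1−a)) = 1.42085 rad → d = 6371·c ≈ 9052.26 km ≈ 4887.83 nmi.

4888 nmi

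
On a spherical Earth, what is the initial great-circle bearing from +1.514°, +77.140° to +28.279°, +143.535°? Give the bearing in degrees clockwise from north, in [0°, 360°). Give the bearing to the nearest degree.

60°

Δλ = 143.535 − 77.140 = 66.395°.
θ = atan2( sin Δλ · cos φ₂ , cos φ₁ · sin φ₂ − sin φ₁ · cos φ₂ · cos Δλ )
  = atan2(0.80697, 0.46428) = 60.086° → normalised to [0°, 360°): 60.086°.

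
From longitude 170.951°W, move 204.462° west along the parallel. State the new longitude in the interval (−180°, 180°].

15.413°W

Start at -170.951°; shift −204.462° → -375.413°.
-375.413° lies outside (−180°, 180°]; add 360° → -15.413°.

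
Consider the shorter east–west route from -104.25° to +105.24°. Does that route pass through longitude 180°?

Naïve |105.24 − -104.25| = 209.49° > 180°, so the shorter arc goes the other way round — across 180°.
Signed shortest Δλ = ((105.24 − -104.25 + 180) mod 360) − 180 = -150.51°.
Going west by 150.51° from -104.25° passes through 180° before reaching +105.24°.

Yes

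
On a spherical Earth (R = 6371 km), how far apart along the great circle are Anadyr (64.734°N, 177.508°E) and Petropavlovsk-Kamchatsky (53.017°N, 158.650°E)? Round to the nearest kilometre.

Δλ = 158.650 − 177.508 = -18.858°.
Δφ = 53.017 − 64.734 = -11.717°.
a = sin²(Δφ/2) + cos φ₁ · cos φ₂ · sin²(Δλ/2) = 0.017310.
c = 2·atan2(√a, √(1−a)) = 0.26390 rad → d = 6371·c ≈ 1681.31 km.

1681 km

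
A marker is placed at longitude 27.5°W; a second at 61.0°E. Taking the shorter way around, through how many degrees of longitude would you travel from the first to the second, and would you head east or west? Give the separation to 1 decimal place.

Raw difference: 61.0 − -27.5 = 88.5°.
Normalise into (−180°, 180°]: 88.5° stays 88.5°.
Positive ⇒ the second point lies to the east; separation 88.5°.

88.5° east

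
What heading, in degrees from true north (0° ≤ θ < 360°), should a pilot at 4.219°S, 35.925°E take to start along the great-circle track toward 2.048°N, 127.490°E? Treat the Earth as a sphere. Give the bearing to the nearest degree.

88°

Δλ = 127.490 − 35.925 = 91.565°.
θ = atan2( sin Δλ · cos φ₂ , cos φ₁ · sin φ₂ − sin φ₁ · cos φ₂ · cos Δλ )
  = atan2(0.99899, 0.03363) = 88.072° → normalised to [0°, 360°): 88.072°.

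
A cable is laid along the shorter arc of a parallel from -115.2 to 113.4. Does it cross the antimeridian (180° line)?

Naïve |113.4 − -115.2| = 228.6° > 180°, so the shorter arc goes the other way round — across 180°.
Signed shortest Δλ = ((113.4 − -115.2 + 180) mod 360) − 180 = -131.4°.
Going west by 131.4° from -115.2° passes through 180° before reaching +113.4°.

Yes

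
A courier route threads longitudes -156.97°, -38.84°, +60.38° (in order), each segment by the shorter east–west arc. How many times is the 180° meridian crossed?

0

Leg 1: -156.97° → -38.84°, shortest Δλ = 118.13° (east) — does not cross 180°.
Leg 2: -38.84° → +60.38°, shortest Δλ = 99.22° (east) — does not cross 180°.
Total crossings: 0.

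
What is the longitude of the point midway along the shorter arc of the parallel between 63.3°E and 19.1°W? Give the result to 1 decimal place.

22.1°E

Signed shortest Δλ from +63.3° to -19.1° is -82.4°.
Midpoint longitude = +63.3° + (-82.4°)/2 = +63.3° − 41.2° = +22.1°.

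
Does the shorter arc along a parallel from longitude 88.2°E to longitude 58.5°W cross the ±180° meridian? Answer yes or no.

Signed shortest Δλ = ((-58.5 − 88.2 + 180) mod 360) − 180 = -146.7°.
Going west by 146.7° from +88.2° reaches -58.5° without touching 180°.

No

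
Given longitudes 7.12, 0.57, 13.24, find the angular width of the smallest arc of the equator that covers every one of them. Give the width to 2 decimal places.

12.67°

Sort the longitudes: +0.57°, +7.12°, +13.24°.
Eastward gaps between consecutive values (wrapping around): 6.55°, 6.12°, 347.33°.
Largest gap = 347.33° ⇒ minimal covering band is its complement: 360° − 347.33° = 12.67°.
Band runs from +0.57° eastward to +13.24°.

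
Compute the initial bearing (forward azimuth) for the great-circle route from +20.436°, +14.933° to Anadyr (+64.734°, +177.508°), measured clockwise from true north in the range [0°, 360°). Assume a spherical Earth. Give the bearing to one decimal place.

Δλ = 177.508 − 14.933 = 162.575°.
θ = atan2( sin Δλ · cos φ₂ , cos φ₁ · sin φ₂ − sin φ₁ · cos φ₂ · cos Δλ )
  = atan2(0.12781, 0.98961) = 7.359° → normalised to [0°, 360°): 7.359°.

7.4°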